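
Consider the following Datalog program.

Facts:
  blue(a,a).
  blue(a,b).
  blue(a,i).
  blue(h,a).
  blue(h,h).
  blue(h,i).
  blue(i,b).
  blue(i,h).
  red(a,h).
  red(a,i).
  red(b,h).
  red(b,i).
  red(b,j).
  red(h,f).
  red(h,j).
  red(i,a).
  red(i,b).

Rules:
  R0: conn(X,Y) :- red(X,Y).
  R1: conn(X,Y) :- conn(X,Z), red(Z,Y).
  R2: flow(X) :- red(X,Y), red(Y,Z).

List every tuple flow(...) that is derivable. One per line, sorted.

round 1: derive flow(a) via R2 from red(a,h), red(h,f)
round 1: derive flow(b) via R2 from red(b,h), red(h,f)
round 1: derive flow(i) via R2 from red(i,a), red(a,h)

flow(a)
flow(b)
flow(i)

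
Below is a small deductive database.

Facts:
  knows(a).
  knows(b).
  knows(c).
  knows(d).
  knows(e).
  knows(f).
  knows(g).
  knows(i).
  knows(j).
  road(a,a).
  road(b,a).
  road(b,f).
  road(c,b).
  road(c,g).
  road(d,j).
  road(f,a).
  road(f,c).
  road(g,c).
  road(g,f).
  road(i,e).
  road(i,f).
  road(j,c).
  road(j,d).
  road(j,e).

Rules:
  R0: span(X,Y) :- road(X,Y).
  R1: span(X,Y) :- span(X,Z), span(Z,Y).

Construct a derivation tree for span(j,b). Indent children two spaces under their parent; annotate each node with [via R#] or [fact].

span(j,b)  [via R1]
  span(j,c)  [via R0]
    road(j,c)  [fact]
  span(c,b)  [via R0]
    road(c,b)  [fact]

round 1: derive span(a,a) via R0 from road(a,a)
round 1: derive span(b,a) via R0 from road(b,a)
round 1: derive span(b,f) via R0 from road(b,f)
round 1: derive span(c,b) via R0 from road(c,b)
round 1: derive span(c,g) via R0 from road(c,g)
round 1: derive span(d,j) via R0 from road(d,j)
round 1: derive span(f,a) via R0 from road(f,a)
round 1: derive span(f,c) via R0 from road(f,c)
round 1: derive span(g,c) via R0 from road(g,c)
round 1: derive span(g,f) via R0 from road(g,f)
round 1: derive span(i,e) via R0 from road(i,e)
round 1: derive span(i,f) via R0 from road(i,f)
round 1: derive span(j,c) via R0 from road(j,c)
round 1: derive span(j,d) via R0 from road(j,d)
round 1: derive span(j,e) via R0 from road(j,e)
round 2: derive span(b,c) via R1 from span(b,f), span(f,c)
round 2: derive span(c,a) via R1 from span(c,b), span(b,a)
round 2: derive span(c,c) via R1 from span(c,g), span(g,c)
round 2: derive span(c,f) via R1 from span(c,b), span(b,f)
round 2: derive span(d,c) via R1 from span(d,j), span(j,c)
round 2: derive span(d,d) via R1 from span(d,j), span(j,d)
round 2: derive span(d,e) via R1 from span(d,j), span(j,e)
round 2: derive span(f,b) via R1 from span(f,c), span(c,b)
round 2: derive span(f,g) via R1 from span(f,c), span(c,g)
round 2: derive span(g,a) via R1 from span(g,f), span(f,a)
round 2: derive span(g,b) via R1 from span(g,c), span(c,b)
round 2: derive span(g,g) via R1 from span(g,c), span(c,g)
round 2: derive span(i,a) via R1 from span(i,f), span(f,a)
round 2: derive span(i,c) via R1 from span(i,f), span(f,c)
round 2: derive span(j,b) via R1 from span(j,c), span(c,b)
round 2: derive span(j,g) via R1 from span(j,c), span(c,g)
round 2: derive span(j,j) via R1 from span(j,d), span(d,j)
round 3: derive span(b,b) via R1 from span(b,c), span(c,b)
round 3: derive span(b,g) via R1 from span(b,c), span(c,g)
round 3: derive span(d,a) via R1 from span(d,c), span(c,a)
round 3: derive span(d,b) via R1 from span(d,c), span(c,b)
round 3: derive span(d,f) via R1 from span(d,c), span(c,f)
round 3: derive span(d,g) via R1 from span(d,c), span(c,g)
round 3: derive span(f,f) via R1 from span(f,b), span(b,f)
round 3: derive span(i,b) via R1 from span(i,c), span(c,b)
round 3: derive span(i,g) via R1 from span(i,c), span(c,g)
round 3: derive span(j,a) via R1 from span(j,b), span(b,a)
round 3: derive span(j,f) via R1 from span(j,b), span(b,f)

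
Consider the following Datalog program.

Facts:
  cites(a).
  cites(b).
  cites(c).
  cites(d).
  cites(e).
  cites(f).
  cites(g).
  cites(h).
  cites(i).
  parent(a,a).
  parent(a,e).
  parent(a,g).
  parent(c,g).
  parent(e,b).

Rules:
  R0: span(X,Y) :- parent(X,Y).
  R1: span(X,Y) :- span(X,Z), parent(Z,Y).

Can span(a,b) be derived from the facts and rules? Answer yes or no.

round 1: derive span(a,a) via R0 from parent(a,a)
round 1: derive span(a,e) via R0 from parent(a,e)
round 1: derive span(a,g) via R0 from parent(a,g)
round 1: derive span(c,g) via R0 from parent(c,g)
round 1: derive span(e,b) via R0 from parent(e,b)
round 2: derive span(a,b) via R1 from span(a,e), parent(e,b)

yes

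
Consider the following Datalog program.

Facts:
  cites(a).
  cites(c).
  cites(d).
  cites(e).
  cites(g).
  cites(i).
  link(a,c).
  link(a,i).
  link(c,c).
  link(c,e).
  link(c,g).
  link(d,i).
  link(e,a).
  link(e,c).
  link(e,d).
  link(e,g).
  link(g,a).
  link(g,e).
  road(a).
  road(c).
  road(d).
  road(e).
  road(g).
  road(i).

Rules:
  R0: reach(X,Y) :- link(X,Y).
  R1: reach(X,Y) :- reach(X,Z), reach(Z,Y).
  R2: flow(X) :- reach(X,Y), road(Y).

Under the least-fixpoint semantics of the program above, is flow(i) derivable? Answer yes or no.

no

round 1: derive reach(a,c) via R0 from link(a,c)
round 1: derive reach(a,i) via R0 from link(a,i)
round 1: derive reach(c,c) via R0 from link(c,c)
round 1: derive reach(c,e) via R0 from link(c,e)
round 1: derive reach(c,g) via R0 from link(c,g)
round 1: derive reach(d,i) via R0 from link(d,i)
round 1: derive reach(e,a) via R0 from link(e,a)
round 1: derive reach(e,c) via R0 from link(e,c)
round 1: derive reach(e,d) via R0 from link(e,d)
round 1: derive reach(e,g) via R0 from link(e,g)
round 1: derive reach(g,a) via R0 from link(g,a)
round 1: derive reach(g,e) via R0 from link(g,e)
round 2: derive reach(a,e) via R1 from reach(a,c), reach(c,e)
round 2: derive reach(a,g) via R1 from reach(a,c), reach(c,g)
round 2: derive reach(c,a) via R1 from reach(c,e), reach(e,a)
round 2: derive reach(c,d) via R1 from reach(c,e), reach(e,d)
round 2: derive reach(e,e) via R1 from reach(e,c), reach(c,e)
round 2: derive reach(e,i) via R1 from reach(e,a), reach(a,i)
round 2: derive reach(g,c) via R1 from reach(g,a), reach(a,c)
round 2: derive reach(g,d) via R1 from reach(g,e), reach(e,d)
round 2: derive reach(g,g) via R1 from reach(g,e), reach(e,g)
round 2: derive reach(g,i) via R1 from reach(g,a), reach(a,i)
round 2: derive flow(a) via R2 from reach(a,c), road(c)
round 2: derive flow(c) via R2 from reach(c,c), road(c)
round 2: derive flow(d) via R2 from reach(d,i), road(i)
round 2: derive flow(e) via R2 from reach(e,a), road(a)
round 2: derive flow(g) via R2 from reach(g,a), road(a)
round 3: derive reach(a,a) via R1 from reach(a,c), reach(c,a)
round 3: derive reach(a,d) via R1 from reach(a,c), reach(c,d)
round 3: derive reach(c,i) via R1 from reach(c,a), reach(a,i)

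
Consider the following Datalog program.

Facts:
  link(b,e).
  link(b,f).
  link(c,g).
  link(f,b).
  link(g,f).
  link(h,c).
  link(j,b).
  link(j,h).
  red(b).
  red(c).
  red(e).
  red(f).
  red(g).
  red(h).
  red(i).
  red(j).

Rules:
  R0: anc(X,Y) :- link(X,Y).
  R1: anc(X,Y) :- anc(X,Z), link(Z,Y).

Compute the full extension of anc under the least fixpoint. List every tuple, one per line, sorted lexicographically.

round 1: derive anc(b,e) via R0 from link(b,e)
round 1: derive anc(b,f) via R0 from link(b,f)
round 1: derive anc(c,g) via R0 from link(c,g)
round 1: derive anc(f,b) via R0 from link(f,b)
round 1: derive anc(g,f) via R0 from link(g,f)
round 1: derive anc(h,c) via R0 from link(h,c)
round 1: derive anc(j,b) via R0 from link(j,b)
round 1: derive anc(j,h) via R0 from link(j,h)
round 2: derive anc(b,b) via R1 from anc(b,f), link(f,b)
round 2: derive anc(c,f) via R1 from anc(c,g), link(g,f)
round 2: derive anc(f,e) via R1 from anc(f,b), link(b,e)
round 2: derive anc(f,f) via R1 from anc(f,b), link(b,f)
round 2: derive anc(g,b) via R1 from anc(g,f), link(f,b)
round 2: derive anc(h,g) via R1 from anc(h,c), link(c,g)
round 2: derive anc(j,c) via R1 from anc(j,h), link(h,c)
round 2: derive anc(j,e) via R1 from anc(j,b), link(b,e)
round 2: derive anc(j,f) via R1 from anc(j,b), link(b,f)
round 3: derive anc(c,b) via R1 from anc(c,f), link(f,b)
round 3: derive anc(g,e) via R1 from anc(g,b), link(b,e)
round 3: derive anc(h,f) via R1 from anc(h,g), link(g,f)
round 3: derive anc(j,g) via R1 from anc(j,c), link(c,g)
round 4: derive anc(c,e) via R1 from anc(c,b), link(b,e)
round 4: derive anc(h,b) via R1 from anc(h,f), link(f,b)
round 5: derive anc(h,e) via R1 from anc(h,b), link(b,e)

anc(b,b)
anc(b,e)
anc(b,f)
anc(c,b)
anc(c,e)
anc(c,f)
anc(c,g)
anc(f,b)
anc(f,e)
anc(f,f)
anc(g,b)
anc(g,e)
anc(g,f)
anc(h,b)
anc(h,c)
anc(h,e)
anc(h,f)
anc(h,g)
anc(j,b)
anc(j,c)
anc(j,e)
anc(j,f)
anc(j,g)
anc(j,h)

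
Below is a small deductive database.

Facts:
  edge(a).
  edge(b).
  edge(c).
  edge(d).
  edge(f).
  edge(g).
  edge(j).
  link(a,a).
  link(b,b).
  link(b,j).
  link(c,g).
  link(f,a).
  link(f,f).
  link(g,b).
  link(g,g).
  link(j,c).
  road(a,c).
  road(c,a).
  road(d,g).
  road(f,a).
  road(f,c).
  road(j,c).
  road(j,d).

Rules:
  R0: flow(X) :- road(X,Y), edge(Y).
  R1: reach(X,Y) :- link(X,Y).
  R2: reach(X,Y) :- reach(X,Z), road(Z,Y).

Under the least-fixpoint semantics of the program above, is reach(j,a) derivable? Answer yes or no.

round 1: derive reach(a,a) via R1 from link(a,a)
round 1: derive reach(b,b) via R1 from link(b,b)
round 1: derive reach(b,j) via R1 from link(b,j)
round 1: derive reach(c,g) via R1 from link(c,g)
round 1: derive reach(f,a) via R1 from link(f,a)
round 1: derive reach(f,f) via R1 from link(f,f)
round 1: derive reach(g,b) via R1 from link(g,b)
round 1: derive reach(g,g) via R1 from link(g,g)
round 1: derive reach(j,c) via R1 from link(j,c)
round 2: derive reach(a,c) via R2 from reach(a,a), road(a,c)
round 2: derive reach(b,c) via R2 from reach(b,j), road(j,c)
round 2: derive reach(b,d) via R2 from reach(b,j), road(j,d)
round 2: derive reach(f,c) via R2 from reach(f,a), road(a,c)
round 2: derive reach(j,a) via R2 from reach(j,c), road(c,a)
round 3: derive reach(b,a) via R2 from reach(b,c), road(c,a)
round 3: derive reach(b,g) via R2 from reach(b,d), road(d,g)

yes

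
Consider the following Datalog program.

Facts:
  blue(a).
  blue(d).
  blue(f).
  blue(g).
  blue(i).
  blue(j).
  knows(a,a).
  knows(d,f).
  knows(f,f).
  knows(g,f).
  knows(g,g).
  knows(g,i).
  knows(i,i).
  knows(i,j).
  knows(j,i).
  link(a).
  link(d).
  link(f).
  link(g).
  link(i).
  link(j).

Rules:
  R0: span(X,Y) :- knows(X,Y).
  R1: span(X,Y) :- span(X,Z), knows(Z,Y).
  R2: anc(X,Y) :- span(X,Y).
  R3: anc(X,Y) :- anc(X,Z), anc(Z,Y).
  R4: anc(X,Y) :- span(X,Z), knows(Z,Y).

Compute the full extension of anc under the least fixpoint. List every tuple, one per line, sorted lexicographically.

anc(a,a)
anc(d,f)
anc(f,f)
anc(g,f)
anc(g,g)
anc(g,i)
anc(g,j)
anc(i,i)
anc(i,j)
anc(j,i)
anc(j,j)

round 1: derive span(a,a) via R0 from knows(a,a)
round 1: derive span(d,f) via R0 from knows(d,f)
round 1: derive span(f,f) via R0 from knows(f,f)
round 1: derive span(g,f) via R0 from knows(g,f)
round 1: derive span(g,g) via R0 from knows(g,g)
round 1: derive span(g,i) via R0 from knows(g,i)
round 1: derive span(i,i) via R0 from knows(i,i)
round 1: derive span(i,j) via R0 from knows(i,j)
round 1: derive span(j,i) via R0 from knows(j,i)
round 2: derive span(g,j) via R1 from span(g,i), knows(i,j)
round 2: derive span(j,j) via R1 from span(j,i), knows(i,j)
round 2: derive anc(a,a) via R2 from span(a,a)
round 2: derive anc(d,f) via R2 from span(d,f)
round 2: derive anc(f,f) via R2 from span(f,f)
round 2: derive anc(g,f) via R2 from span(g,f)
round 2: derive anc(g,g) via R2 from span(g,g)
round 2: derive anc(g,i) via R2 from span(g,i)
round 2: derive anc(i,i) via R2 from span(i,i)
round 2: derive anc(i,j) via R2 from span(i,j)
round 2: derive anc(j,i) via R2 from span(j,i)
round 2: derive anc(g,j) via R4 from span(g,i), knows(i,j)
round 2: derive anc(j,j) via R4 from span(j,i), knows(i,j)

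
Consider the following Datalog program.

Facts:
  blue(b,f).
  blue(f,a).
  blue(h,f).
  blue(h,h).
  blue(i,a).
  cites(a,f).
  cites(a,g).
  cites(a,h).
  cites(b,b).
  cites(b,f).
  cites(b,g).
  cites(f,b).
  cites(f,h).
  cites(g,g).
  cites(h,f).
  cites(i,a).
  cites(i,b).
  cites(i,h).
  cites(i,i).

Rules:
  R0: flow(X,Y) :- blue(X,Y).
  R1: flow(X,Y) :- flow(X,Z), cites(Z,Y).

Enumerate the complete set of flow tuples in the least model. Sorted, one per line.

flow(b,b)
flow(b,f)
flow(b,g)
flow(b,h)
flow(f,a)
flow(f,b)
flow(f,f)
flow(f,g)
flow(f,h)
flow(h,b)
flow(h,f)
flow(h,g)
flow(h,h)
flow(i,a)
flow(i,b)
flow(i,f)
flow(i,g)
flow(i,h)

round 1: derive flow(b,f) via R0 from blue(b,f)
round 1: derive flow(f,a) via R0 from blue(f,a)
round 1: derive flow(h,f) via R0 from blue(h,f)
round 1: derive flow(h,h) via R0 from blue(h,h)
round 1: derive flow(i,a) via R0 from blue(i,a)
round 2: derive flow(b,b) via R1 from flow(b,f), cites(f,b)
round 2: derive flow(b,h) via R1 from flow(b,f), cites(f,h)
round 2: derive flow(f,f) via R1 from flow(f,a), cites(a,f)
round 2: derive flow(f,g) via R1 from flow(f,a), cites(a,g)
round 2: derive flow(f,h) via R1 from flow(f,a), cites(a,h)
round 2: derive flow(h,b) via R1 from flow(h,f), cites(f,b)
round 2: derive flow(i,f) via R1 from flow(i,a), cites(a,f)
round 2: derive flow(i,g) via R1 from flow(i,a), cites(a,g)
round 2: derive flow(i,h) via R1 from flow(i,a), cites(a,h)
round 3: derive flow(b,g) via R1 from flow(b,b), cites(b,g)
round 3: derive flow(f,b) via R1 from flow(f,f), cites(f,b)
round 3: derive flow(h,g) via R1 from flow(h,b), cites(b,g)
round 3: derive flow(i,b) via R1 from flow(i,f), cites(f,b)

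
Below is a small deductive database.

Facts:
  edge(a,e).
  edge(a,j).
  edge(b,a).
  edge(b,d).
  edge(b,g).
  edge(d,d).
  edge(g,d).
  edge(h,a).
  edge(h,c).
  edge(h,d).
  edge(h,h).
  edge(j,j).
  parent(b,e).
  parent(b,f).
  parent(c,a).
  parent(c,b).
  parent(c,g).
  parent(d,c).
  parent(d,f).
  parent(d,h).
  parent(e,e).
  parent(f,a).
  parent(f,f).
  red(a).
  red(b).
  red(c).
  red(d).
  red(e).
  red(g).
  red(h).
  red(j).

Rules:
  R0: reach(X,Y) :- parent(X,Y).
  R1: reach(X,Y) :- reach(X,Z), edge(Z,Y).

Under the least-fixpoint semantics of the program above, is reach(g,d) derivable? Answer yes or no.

round 1: derive reach(b,e) via R0 from parent(b,e)
round 1: derive reach(b,f) via R0 from parent(b,f)
round 1: derive reach(c,a) via R0 from parent(c,a)
round 1: derive reach(c,b) via R0 from parent(c,b)
round 1: derive reach(c,g) via R0 from parent(c,g)
round 1: derive reach(d,c) via R0 from parent(d,c)
round 1: derive reach(d,f) via R0 from parent(d,f)
round 1: derive reach(d,h) via R0 from parent(d,h)
round 1: derive reach(e,e) via R0 from parent(e,e)
round 1: derive reach(f,a) via R0 from parent(f,a)
round 1: derive reach(f,f) via R0 from parent(f,f)
round 2: derive reach(c,d) via R1 from reach(c,b), edge(b,d)
round 2: derive reach(c,e) via R1 from reach(c,a), edge(a,e)
round 2: derive reach(c,j) via R1 from reach(c,a), edge(a,j)
round 2: derive reach(d,a) via R1 from reach(d,h), edge(h,a)
round 2: derive reach(d,d) via R1 from reach(d,h), edge(h,d)
round 2: derive reach(f,e) via R1 from reach(f,a), edge(a,e)
round 2: derive reach(f,j) via R1 from reach(f,a), edge(a,j)
round 3: derive reach(d,e) via R1 from reach(d,a), edge(a,e)
round 3: derive reach(d,j) via R1 from reach(d,a), edge(a,j)

no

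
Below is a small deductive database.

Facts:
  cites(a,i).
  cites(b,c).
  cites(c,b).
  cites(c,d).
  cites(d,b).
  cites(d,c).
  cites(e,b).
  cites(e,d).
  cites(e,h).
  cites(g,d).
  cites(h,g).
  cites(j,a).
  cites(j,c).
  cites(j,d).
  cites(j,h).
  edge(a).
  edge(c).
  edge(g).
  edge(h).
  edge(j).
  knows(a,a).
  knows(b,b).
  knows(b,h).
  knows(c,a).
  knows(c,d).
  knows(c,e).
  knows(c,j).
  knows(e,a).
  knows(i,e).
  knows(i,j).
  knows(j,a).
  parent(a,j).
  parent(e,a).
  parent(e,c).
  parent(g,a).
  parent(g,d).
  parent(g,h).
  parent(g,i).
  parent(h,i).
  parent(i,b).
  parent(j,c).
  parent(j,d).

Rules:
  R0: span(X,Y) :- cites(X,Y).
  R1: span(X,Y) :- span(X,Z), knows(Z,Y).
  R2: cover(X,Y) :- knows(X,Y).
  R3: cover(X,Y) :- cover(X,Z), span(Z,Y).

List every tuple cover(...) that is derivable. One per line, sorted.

cover(a,a)
cover(a,b)
cover(a,c)
cover(a,d)
cover(a,e)
cover(a,g)
cover(a,h)
cover(a,i)
cover(a,j)
cover(b,a)
cover(b,b)
cover(b,c)
cover(b,d)
cover(b,e)
cover(b,g)
cover(b,h)
cover(b,i)
cover(b,j)
cover(c,a)
cover(c,b)
cover(c,c)
cover(c,d)
cover(c,e)
cover(c,g)
cover(c,h)
cover(c,i)
cover(c,j)
cover(e,a)
cover(e,b)
cover(e,c)
cover(e,d)
cover(e,e)
cover(e,g)
cover(e,h)
cover(e,i)
cover(e,j)
cover(i,a)
cover(i,b)
cover(i,c)
cover(i,d)
cover(i,e)
cover(i,g)
cover(i,h)
cover(i,i)
cover(i,j)
cover(j,a)
cover(j,b)
cover(j,c)
cover(j,d)
cover(j,e)
cover(j,g)
cover(j,h)
cover(j,i)
cover(j,j)

round 1: derive span(a,i) via R0 from cites(a,i)
round 1: derive span(b,c) via R0 from cites(b,c)
round 1: derive span(c,b) via R0 from cites(c,b)
round 1: derive span(c,d) via R0 from cites(c,d)
round 1: derive span(d,b) via R0 from cites(d,b)
round 1: derive span(d,c) via R0 from cites(d,c)
round 1: derive span(e,b) via R0 from cites(e,b)
round 1: derive span(e,d) via R0 from cites(e,d)
round 1: derive span(e,h) via R0 from cites(e,h)
round 1: derive span(g,d) via R0 from cites(g,d)
round 1: derive span(h,g) via R0 from cites(h,g)
round 1: derive span(j,a) via R0 from cites(j,a)
round 1: derive span(j,c) via R0 from cites(j,c)
round 1: derive span(j,d) via R0 from cites(j,d)
round 1: derive span(j,h) via R0 from cites(j,h)
round 1: derive cover(a,a) via R2 from knows(a,a)
round 1: derive cover(b,b) via R2 from knows(b,b)
round 1: derive cover(b,h) via R2 from knows(b,h)
round 1: derive cover(c,a) via R2 from knows(c,a)
round 1: derive cover(c,d) via R2 from knows(c,d)
round 1: derive cover(c,e) via R2 from knows(c,e)
round 1: derive cover(c,j) via R2 from knows(c,j)
round 1: derive cover(e,a) via R2 from knows(e,a)
round 1: derive cover(i,e) via R2 from knows(i,e)
round 1: derive cover(i,j) via R2 from knows(i,j)
round 1: derive cover(j,a) via R2 from knows(j,a)
round 2: derive span(a,e) via R1 from span(a,i), knows(i,e)
round 2: derive span(a,j) via R1 from span(a,i), knows(i,j)
round 2: derive span(b,a) via R1 from span(b,c), knows(c,a)
round 2: derive span(b,d) via R1 from span(b,c), knows(c,d)
round 2: derive span(b,e) via R1 from span(b,c), knows(c,e)
round 2: derive span(b,j) via R1 from span(b,c), knows(c,j)
round 2: derive span(c,h) via R1 from span(c,b), knows(b,h)
round 2: derive span(d,a) via R1 from span(d,c), knows(c,a)
round 2: derive span(d,d) via R1 from span(d,c), knows(c,d)
round 2: derive span(d,e) via R1 from span(d,c), knows(c,e)
round 2: derive span(d,h) via R1 from span(d,b), knows(b,h)
round 2: derive span(d,j) via R1 from span(d,c), knows(c,j)
round 2: derive span(j,e) via R1 from span(j,c), knows(c,e)
round 2: derive span(j,j) via R1 from span(j,c), knows(c,j)
round 2: derive cover(a,i) via R3 from cover(a,a), span(a,i)
round 2: derive cover(b,c) via R3 from cover(b,b), span(b,c)
round 2: derive cover(b,g) via R3 from cover(b,h), span(h,g)
round 2: derive cover(c,b) via R3 from cover(c,d), span(d,b)
round 2: derive cover(c,c) via R3 from cover(c,d), span(d,c)
round 2: derive cover(c,h) via R3 from cover(c,e), span(e,h)
round 2: derive cover(c,i) via R3 from cover(c,a), span(a,i)
round 2: derive cover(e,i) via R3 from cover(e,a), span(a,i)
round 2: derive cover(i,a) via R3 from cover(i,j), span(j,a)
round 2: derive cover(i,b) via R3 from cover(i,e), span(e,b)
round 2: derive cover(i,c) via R3 from cover(i,j), span(j,c)
round 2: derive cover(i,d) via R3 from cover(i,e), span(e,d)
round 2: derive cover(i,h) via R3 from cover(i,e), span(e,h)
round 2: derive cover(j,i) via R3 from cover(j,a), span(a,i)
round 3: derive span(a,a) via R1 from span(a,e), knows(e,a)
round 3: derive cover(a,e) via R3 from cover(a,a), span(a,e)
round 3: derive cover(a,j) via R3 from cover(a,a), span(a,j)
round 3: derive cover(b,a) via R3 from cover(b,b), span(b,a)
round 3: derive cover(b,d) via R3 from cover(b,b), span(b,d)
round 3: derive cover(b,e) via R3 from cover(b,b), span(b,e)
round 3: derive cover(b,j) via R3 from cover(b,b), span(b,j)
round 3: derive cover(c,g) via R3 from cover(c,h), span(h,g)
round 3: derive cover(e,e) via R3 from cover(e,a), span(a,e)
round 3: derive cover(e,j) via R3 from cover(e,a), span(a,j)
round 3: derive cover(i,g) via R3 from cover(i,h), span(h,g)
round 3: derive cover(i,i) via R3 from cover(i,a), span(a,i)
round 3: derive cover(j,e) via R3 from cover(j,a), span(a,e)
round 3: derive cover(j,j) via R3 from cover(j,a), span(a,j)
round 4: derive cover(a,b) via R3 from cover(a,e), span(e,b)
round 4: derive cover(a,c) via R3 from cover(a,j), span(j,c)
round 4: derive cover(a,d) via R3 from cover(a,e), span(e,d)
round 4: derive cover(a,h) via R3 from cover(a,e), span(e,h)
round 4: derive cover(b,i) via R3 from cover(b,a), span(a,i)
round 4: derive cover(e,b) via R3 from cover(e,e), span(e,b)
round 4: derive cover(e,c) via R3 from cover(e,j), span(j,c)
round 4: derive cover(e,d) via R3 from cover(e,e), span(e,d)
round 4: derive cover(e,h) via R3 from cover(e,e), span(e,h)
round 4: derive cover(j,b) via R3 from cover(j,e), span(e,b)
round 4: derive cover(j,c) via R3 from cover(j,j), span(j,c)
round 4: derive cover(j,d) via R3 from cover(j,e), span(e,d)
round 4: derive cover(j,h) via R3 from cover(j,e), span(e,h)
round 5: derive cover(a,g) via R3 from cover(a,h), span(h,g)
round 5: derive cover(e,g) via R3 from cover(e,h), span(h,g)
round 5: derive cover(j,g) via R3 from cover(j,h), span(h,g)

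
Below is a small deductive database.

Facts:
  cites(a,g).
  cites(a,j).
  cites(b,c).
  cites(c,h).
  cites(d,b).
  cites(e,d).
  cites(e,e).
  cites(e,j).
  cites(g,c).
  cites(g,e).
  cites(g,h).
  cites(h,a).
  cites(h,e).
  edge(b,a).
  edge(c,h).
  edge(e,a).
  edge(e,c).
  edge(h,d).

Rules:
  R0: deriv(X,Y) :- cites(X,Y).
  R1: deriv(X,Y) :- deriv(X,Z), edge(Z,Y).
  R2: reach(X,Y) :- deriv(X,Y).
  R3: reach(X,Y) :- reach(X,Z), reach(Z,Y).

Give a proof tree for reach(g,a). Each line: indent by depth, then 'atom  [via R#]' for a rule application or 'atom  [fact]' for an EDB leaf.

reach(g,a)  [via R2]
  deriv(g,a)  [via R1]
    deriv(g,e)  [via R0]
      cites(g,e)  [fact]
    edge(e,a)  [fact]

round 1: derive deriv(a,g) via R0 from cites(a,g)
round 1: derive deriv(a,j) via R0 from cites(a,j)
round 1: derive deriv(b,c) via R0 from cites(b,c)
round 1: derive deriv(c,h) via R0 from cites(c,h)
round 1: derive deriv(d,b) via R0 from cites(d,b)
round 1: derive deriv(e,d) via R0 from cites(e,d)
round 1: derive deriv(e,e) via R0 from cites(e,e)
round 1: derive deriv(e,j) via R0 from cites(e,j)
round 1: derive deriv(g,c) via R0 from cites(g,c)
round 1: derive deriv(g,e) via R0 from cites(g,e)
round 1: derive deriv(g,h) via R0 from cites(g,h)
round 1: derive deriv(h,a) via R0 from cites(h,a)
round 1: derive deriv(h,e) via R0 from cites(h,e)
round 2: derive deriv(b,h) via R1 from deriv(b,c), edge(c,h)
round 2: derive deriv(c,d) via R1 from deriv(c,h), edge(h,d)
round 2: derive deriv(d,a) via R1 from deriv(d,b), edge(b,a)
round 2: derive deriv(e,a) via R1 from deriv(e,e), edge(e,a)
round 2: derive deriv(e,c) via R1 from deriv(e,e), edge(e,c)
round 2: derive deriv(g,a) via R1 from deriv(g,e), edge(e,a)
round 2: derive deriv(g,d) via R1 from deriv(g,h), edge(h,d)
round 2: derive deriv(h,c) via R1 from deriv(h,e), edge(e,c)
round 2: derive reach(a,g) via R2 from deriv(a,g)
round 2: derive reach(a,j) via R2 from deriv(a,j)
round 2: derive reach(b,c) via R2 from deriv(b,c)
round 2: derive reach(c,h) via R2 from deriv(c,h)
round 2: derive reach(d,b) via R2 from deriv(d,b)
round 2: derive reach(e,d) via R2 from deriv(e,d)
round 2: derive reach(e,e) via R2 from deriv(e,e)
round 2: derive reach(e,j) via R2 from deriv(e,j)
round 2: derive reach(g,c) via R2 from deriv(g,c)
round 2: derive reach(g,e) via R2 from deriv(g,e)
round 2: derive reach(g,h) via R2 from deriv(g,h)
round 2: derive reach(h,a) via R2 from deriv(h,a)
round 2: derive reach(h,e) via R2 from deriv(h,e)
round 3: derive deriv(b,d) via R1 from deriv(b,h), edge(h,d)
round 3: derive deriv(e,h) via R1 from deriv(e,c), edge(c,h)
round 3: derive deriv(h,h) via R1 from deriv(h,c), edge(c,h)
round 3: derive reach(b,h) via R2 from deriv(b,h)
round 3: derive reach(c,d) via R2 from deriv(c,d)
round 3: derive reach(d,a) via R2 from deriv(d,a)
round 3: derive reach(e,a) via R2 from deriv(e,a)
round 3: derive reach(e,c) via R2 from deriv(e,c)
round 3: derive reach(g,a) via R2 from deriv(g,a)
round 3: derive reach(g,d) via R2 from deriv(g,d)
round 3: derive reach(h,c) via R2 from deriv(h,c)
round 3: derive reach(a,c) via R3 from reach(a,g), reach(g,c)
round 3: derive reach(a,e) via R3 from reach(a,g), reach(g,e)
round 3: derive reach(a,h) via R3 from reach(a,g), reach(g,h)
round 3: derive reach(c,a) via R3 from reach(c,h), reach(h,a)
round 3: derive reach(c,e) via R3 from reach(c,h), reach(h,e)
round 3: derive reach(d,c) via R3 from reach(d,b), reach(b,c)
round 3: derive reach(e,b) via R3 from reach(e,d), reach(d,b)
round 3: derive reach(g,j) via R3 from reach(g,e), reach(e,j)
round 3: derive reach(h,d) via R3 from reach(h,e), reach(e,d)
round 3: derive reach(h,g) via R3 from reach(h,a), reach(a,g)
round 3: derive reach(h,j) via R3 from reach(h,a), reach(a,j)
round 4: derive deriv(h,d) via R1 from deriv(h,h), edge(h,d)
round 4: derive reach(b,d) via R2 from deriv(b,d)
round 4: derive reach(e,h) via R2 from deriv(e,h)
round 4: derive reach(h,h) via R2 from deriv(h,h)
round 4: derive reach(a,a) via R3 from reach(a,c), reach(c,a)
round 4: derive reach(a,b) via R3 from reach(a,e), reach(e,b)
round 4: derive reach(a,d) via R3 from reach(a,c), reach(c,d)
round 4: derive reach(b,a) via R3 from reach(b,c), reach(c,a)
round 4: derive reach(b,e) via R3 from reach(b,c), reach(c,e)
round 4: derive reach(b,g) via R3 from reach(b,h), reach(h,g)
round 4: derive reach(b,j) via R3 from reach(b,h), reach(h,j)
round 4: derive reach(c,b) via R3 from reach(c,d), reach(d,b)
round 4: derive reach(c,c) via R3 from reach(c,a), reach(a,c)
round 4: derive reach(c,g) via R3 from reach(c,a), reach(a,g)
round 4: derive reach(c,j) via R3 from reach(c,a), reach(a,j)
round 4: derive reach(d,d) via R3 from reach(d,c), reach(c,d)
round 4: derive reach(d,e) via R3 from reach(d,a), reach(a,e)
round 4: derive reach(d,g) via R3 from reach(d,a), reach(a,g)
round 4: derive reach(d,h) via R3 from reach(d,a), reach(a,h)
round 4: derive reach(d,j) via R3 from reach(d,a), reach(a,j)
round 4: derive reach(e,g) via R3 from reach(e,a), reach(a,g)
round 4: derive reach(g,b) via R3 from reach(g,d), reach(d,b)
round 4: derive reach(g,g) via R3 from reach(g,a), reach(a,g)
round 4: derive reach(h,b) via R3 from reach(h,d), reach(d,b)
round 5: derive reach(b,b) via R3 from reach(b,a), reach(a,b)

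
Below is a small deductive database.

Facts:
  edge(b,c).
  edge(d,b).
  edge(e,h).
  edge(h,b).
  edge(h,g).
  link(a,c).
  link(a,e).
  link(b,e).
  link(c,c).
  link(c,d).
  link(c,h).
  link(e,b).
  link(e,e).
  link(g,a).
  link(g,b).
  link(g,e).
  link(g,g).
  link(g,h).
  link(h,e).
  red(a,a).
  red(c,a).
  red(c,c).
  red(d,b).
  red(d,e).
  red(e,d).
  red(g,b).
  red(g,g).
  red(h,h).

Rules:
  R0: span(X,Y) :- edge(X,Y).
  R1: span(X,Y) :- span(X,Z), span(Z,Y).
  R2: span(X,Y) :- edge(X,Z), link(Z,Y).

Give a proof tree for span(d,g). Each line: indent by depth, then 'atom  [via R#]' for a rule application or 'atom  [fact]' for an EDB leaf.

span(d,g)  [via R1]
  span(d,b)  [via R0]
    edge(d,b)  [fact]
  span(b,g)  [via R1]
    span(b,h)  [via R2]
      edge(b,c)  [fact]
      link(c,h)  [fact]
    span(h,g)  [via R0]
      edge(h,g)  [fact]

round 1: derive span(b,c) via R0 from edge(b,c)
round 1: derive span(d,b) via R0 from edge(d,b)
round 1: derive span(e,h) via R0 from edge(e,h)
round 1: derive span(h,b) via R0 from edge(h,b)
round 1: derive span(h,g) via R0 from edge(h,g)
round 1: derive span(b,d) via R2 from edge(b,c), link(c,d)
round 1: derive span(b,h) via R2 from edge(b,c), link(c,h)
round 1: derive span(d,e) via R2 from edge(d,b), link(b,e)
round 1: derive span(e,e) via R2 from edge(e,h), link(h,e)
round 1: derive span(h,a) via R2 from edge(h,g), link(g,a)
round 1: derive span(h,e) via R2 from edge(h,b), link(b,e)
round 1: derive span(h,h) via R2 from edge(h,g), link(g,h)
round 2: derive span(b,a) via R1 from span(b,h), span(h,a)
round 2: derive span(b,b) via R1 from span(b,d), span(d,b)
round 2: derive span(b,e) via R1 from span(b,d), span(d,e)
round 2: derive span(b,g) via R1 from span(b,h), span(h,g)
round 2: derive span(d,c) via R1 from span(d,b), span(b,c)
round 2: derive span(d,d) via R1 from span(d,b), span(b,d)
round 2: derive span(d,h) via R1 from span(d,b), span(b,h)
round 2: derive span(e,a) via R1 from span(e,h), span(h,a)
round 2: derive span(e,b) via R1 from span(e,h), span(h,b)
round 2: derive span(e,g) via R1 from span(e,h), span(h,g)
round 2: derive span(h,c) via R1 from span(h,b), span(b,c)
round 2: derive span(h,d) via R1 from span(h,b), span(b,d)
round 3: derive span(d,a) via R1 from span(d,b), span(b,a)
round 3: derive span(d,g) via R1 from span(d,b), span(b,g)
round 3: derive span(e,c) via R1 from span(e,b), span(b,c)
round 3: derive span(e,d) via R1 from span(e,b), span(b,d)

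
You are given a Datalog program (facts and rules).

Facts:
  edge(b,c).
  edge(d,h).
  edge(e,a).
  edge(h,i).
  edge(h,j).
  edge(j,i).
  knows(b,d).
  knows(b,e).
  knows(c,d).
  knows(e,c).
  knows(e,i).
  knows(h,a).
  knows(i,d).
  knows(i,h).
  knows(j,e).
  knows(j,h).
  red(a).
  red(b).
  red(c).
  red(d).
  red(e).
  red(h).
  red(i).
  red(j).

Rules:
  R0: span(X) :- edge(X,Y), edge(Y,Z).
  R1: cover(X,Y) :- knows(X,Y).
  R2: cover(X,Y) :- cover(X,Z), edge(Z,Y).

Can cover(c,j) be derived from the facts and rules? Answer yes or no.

yes

round 1: derive cover(b,d) via R1 from knows(b,d)
round 1: derive cover(b,e) via R1 from knows(b,e)
round 1: derive cover(c,d) via R1 from knows(c,d)
round 1: derive cover(e,c) via R1 from knows(e,c)
round 1: derive cover(e,i) via R1 from knows(e,i)
round 1: derive cover(h,a) via R1 from knows(h,a)
round 1: derive cover(i,d) via R1 from knows(i,d)
round 1: derive cover(i,h) via R1 from knows(i,h)
round 1: derive cover(j,e) via R1 from knows(j,e)
round 1: derive cover(j,h) via R1 from knows(j,h)
round 2: derive cover(b,a) via R2 from cover(b,e), edge(e,a)
round 2: derive cover(b,h) via R2 from cover(b,d), edge(d,h)
round 2: derive cover(c,h) via R2 from cover(c,d), edge(d,h)
round 2: derive cover(i,i) via R2 from cover(i,h), edge(h,i)
round 2: derive cover(i,j) via R2 from cover(i,h), edge(h,j)
round 2: derive cover(j,a) via R2 from cover(j,e), edge(e,a)
round 2: derive cover(j,i) via R2 from cover(j,h), edge(h,i)
round 2: derive cover(j,j) via R2 from cover(j,h), edge(h,j)
round 3: derive cover(b,i) via R2 from cover(b,h), edge(h,i)
round 3: derive cover(b,j) via R2 from cover(b,h), edge(h,j)
round 3: derive cover(c,i) via R2 from cover(c,h), edge(h,i)
round 3: derive cover(c,j) via R2 from cover(c,h), edge(h,j)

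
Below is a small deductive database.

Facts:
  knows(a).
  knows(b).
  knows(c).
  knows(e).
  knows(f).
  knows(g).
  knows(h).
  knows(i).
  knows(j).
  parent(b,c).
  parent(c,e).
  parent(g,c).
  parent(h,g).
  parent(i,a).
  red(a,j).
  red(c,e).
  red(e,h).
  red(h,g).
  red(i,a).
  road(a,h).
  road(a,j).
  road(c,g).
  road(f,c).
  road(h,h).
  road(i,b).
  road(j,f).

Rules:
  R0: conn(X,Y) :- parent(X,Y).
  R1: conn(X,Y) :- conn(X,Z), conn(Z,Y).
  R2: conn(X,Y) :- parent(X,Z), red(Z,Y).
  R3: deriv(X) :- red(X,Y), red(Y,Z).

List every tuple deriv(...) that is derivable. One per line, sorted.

deriv(c)
deriv(e)
deriv(i)

round 1: derive deriv(c) via R3 from red(c,e), red(e,h)
round 1: derive deriv(e) via R3 from red(e,h), red(h,g)
round 1: derive deriv(i) via R3 from red(i,a), red(a,j)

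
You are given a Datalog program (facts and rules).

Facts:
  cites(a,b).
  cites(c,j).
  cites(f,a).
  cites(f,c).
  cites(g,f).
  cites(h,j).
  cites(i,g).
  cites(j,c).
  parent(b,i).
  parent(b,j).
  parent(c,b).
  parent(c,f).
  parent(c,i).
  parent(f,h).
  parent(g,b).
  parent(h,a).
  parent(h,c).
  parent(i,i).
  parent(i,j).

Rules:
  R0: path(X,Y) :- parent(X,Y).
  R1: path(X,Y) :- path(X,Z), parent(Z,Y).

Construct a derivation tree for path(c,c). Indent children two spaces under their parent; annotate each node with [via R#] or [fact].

round 1: derive path(b,i) via R0 from parent(b,i)
round 1: derive path(b,j) via R0 from parent(b,j)
round 1: derive path(c,b) via R0 from parent(c,b)
round 1: derive path(c,f) via R0 from parent(c,f)
round 1: derive path(c,i) via R0 from parent(c,i)
round 1: derive path(f,h) via R0 from parent(f,h)
round 1: derive path(g,b) via R0 from parent(g,b)
round 1: derive path(h,a) via R0 from parent(h,a)
round 1: derive path(h,c) via R0 from parent(h,c)
round 1: derive path(i,i) via R0 from parent(i,i)
round 1: derive path(i,j) via R0 from parent(i,j)
round 2: derive path(c,h) via R1 from path(c,f), parent(f,h)
round 2: derive path(c,j) via R1 from path(c,b), parent(b,j)
round 2: derive path(f,a) via R1 from path(f,h), parent(h,a)
round 2: derive path(f,c) via R1 from path(f,h), parent(h,c)
round 2: derive path(g,i) via R1 from path(g,b), parent(b,i)
round 2: derive path(g,j) via R1 from path(g,b), parent(b,j)
round 2: derive path(h,b) via R1 from path(h,c), parent(c,b)
round 2: derive path(h,f) via R1 from path(h,c), parent(c,f)
round 2: derive path(h,i) via R1 from path(h,c), parent(c,i)
round 3: derive path(c,a) via R1 from path(c,h), parent(h,a)
round 3: derive path(c,c) via R1 from path(c,h), parent(h,c)
round 3: derive path(f,b) via R1 from path(f,c), parent(c,b)
round 3: derive path(f,f) via R1 from path(f,c), parent(c,f)
round 3: derive path(f,i) via R1 from path(f,c), parent(c,i)
round 3: derive path(h,h) via R1 from path(h,f), parent(f,h)
round 3: derive path(h,j) via R1 from path(h,b), parent(b,j)
round 4: derive path(f,j) via R1 from path(f,b), parent(b,j)

path(c,c)  [via R1]
  path(c,h)  [via R1]
    path(c,f)  [via R0]
      parent(c,f)  [fact]
    parent(f,h)  [fact]
  parent(h,c)  [fact]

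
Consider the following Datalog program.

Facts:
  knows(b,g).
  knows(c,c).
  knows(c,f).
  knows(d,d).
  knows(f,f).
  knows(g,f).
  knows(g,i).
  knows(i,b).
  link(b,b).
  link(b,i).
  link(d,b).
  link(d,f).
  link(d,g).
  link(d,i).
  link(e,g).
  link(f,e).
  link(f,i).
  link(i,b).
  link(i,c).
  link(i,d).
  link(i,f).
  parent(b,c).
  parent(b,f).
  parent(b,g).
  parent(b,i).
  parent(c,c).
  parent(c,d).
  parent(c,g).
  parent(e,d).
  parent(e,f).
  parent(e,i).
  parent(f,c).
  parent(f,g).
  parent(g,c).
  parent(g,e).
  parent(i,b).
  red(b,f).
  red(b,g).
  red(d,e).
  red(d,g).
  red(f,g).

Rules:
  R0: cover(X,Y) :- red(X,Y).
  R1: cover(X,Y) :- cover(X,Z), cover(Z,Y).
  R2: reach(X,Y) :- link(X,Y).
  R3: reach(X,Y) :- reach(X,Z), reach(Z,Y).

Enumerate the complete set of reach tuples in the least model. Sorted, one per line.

round 1: derive reach(b,b) via R2 from link(b,b)
round 1: derive reach(b,i) via R2 from link(b,i)
round 1: derive reach(d,b) via R2 from link(d,b)
round 1: derive reach(d,f) via R2 from link(d,f)
round 1: derive reach(d,g) via R2 from link(d,g)
round 1: derive reach(d,i) via R2 from link(d,i)
round 1: derive reach(e,g) via R2 from link(e,g)
round 1: derive reach(f,e) via R2 from link(f,e)
round 1: derive reach(f,i) via R2 from link(f,i)
round 1: derive reach(i,b) via R2 from link(i,b)
round 1: derive reach(i,c) via R2 from link(i,c)
round 1: derive reach(i,d) via R2 from link(i,d)
round 1: derive reach(i,f) via R2 from link(i,f)
round 2: derive reach(b,c) via R3 from reach(b,i), reach(i,c)
round 2: derive reach(b,d) via R3 from reach(b,i), reach(i,d)
round 2: derive reach(b,f) via R3 from reach(b,i), reach(i,f)
round 2: derive reach(d,c) via R3 from reach(d,i), reach(i,c)
round 2: derive reach(d,d) via R3 from reach(d,i), reach(i,d)
round 2: derive reach(d,e) via R3 from reach(d,f), reach(f,e)
round 2: derive reach(f,b) via R3 from reach(f,i), reach(i,b)
round 2: derive reach(f,c) via R3 from reach(f,i), reach(i,c)
round 2: derive reach(f,d) via R3 from reach(f,i), reach(i,d)
round 2: derive reach(f,f) via R3 from reach(f,i), reach(i,f)
round 2: derive reach(f,g) via R3 from reach(f,e), reach(e,g)
round 2: derive reach(i,e) via R3 from reach(i,f), reach(f,e)
round 2: derive reach(i,g) via R3 from reach(i,d), reach(d,g)
round 2: derive reach(i,i) via R3 from reach(i,b), reach(b,i)
round 3: derive reach(b,e) via R3 from reach(b,d), reach(d,e)
round 3: derive reach(b,g) via R3 from reach(b,d), reach(d,g)

reach(b,b)
reach(b,c)
reach(b,d)
reach(b,e)
reach(b,f)
reach(b,g)
reach(b,i)
reach(d,b)
reach(d,c)
reach(d,d)
reach(d,e)
reach(d,f)
reach(d,g)
reach(d,i)
reach(e,g)
reach(f,b)
reach(f,c)
reach(f,d)
reach(f,e)
reach(f,f)
reach(f,g)
reach(f,i)
reach(i,b)
reach(i,c)
reach(i,d)
reach(i,e)
reach(i,f)
reach(i,g)
reach(i,i)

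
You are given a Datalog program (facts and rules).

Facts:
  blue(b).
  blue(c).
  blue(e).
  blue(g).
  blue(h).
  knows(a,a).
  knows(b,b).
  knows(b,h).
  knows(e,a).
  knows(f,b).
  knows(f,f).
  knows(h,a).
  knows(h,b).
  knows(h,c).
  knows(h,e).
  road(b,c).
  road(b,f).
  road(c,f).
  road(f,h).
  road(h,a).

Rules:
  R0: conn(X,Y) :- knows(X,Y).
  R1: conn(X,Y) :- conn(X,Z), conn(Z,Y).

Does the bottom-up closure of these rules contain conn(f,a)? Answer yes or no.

yes

round 1: derive conn(a,a) via R0 from knows(a,a)
round 1: derive conn(b,b) via R0 from knows(b,b)
round 1: derive conn(b,h) via R0 from knows(b,h)
round 1: derive conn(e,a) via R0 from knows(e,a)
round 1: derive conn(f,b) via R0 from knows(f,b)
round 1: derive conn(f,f) via R0 from knows(f,f)
round 1: derive conn(h,a) via R0 from knows(h,a)
round 1: derive conn(h,b) via R0 from knows(h,b)
round 1: derive conn(h,c) via R0 from knows(h,c)
round 1: derive conn(h,e) via R0 from knows(h,e)
round 2: derive conn(b,a) via R1 from conn(b,h), conn(h,a)
round 2: derive conn(b,c) via R1 from conn(b,h), conn(h,c)
round 2: derive conn(b,e) via R1 from conn(b,h), conn(h,e)
round 2: derive conn(f,h) via R1 from conn(f,b), conn(b,h)
round 2: derive conn(h,h) via R1 from conn(h,b), conn(b,h)
round 3: derive conn(f,a) via R1 from conn(f,b), conn(b,a)
round 3: derive conn(f,c) via R1 from conn(f,b), conn(b,c)
round 3: derive conn(f,e) via R1 from conn(f,b), conn(b,e)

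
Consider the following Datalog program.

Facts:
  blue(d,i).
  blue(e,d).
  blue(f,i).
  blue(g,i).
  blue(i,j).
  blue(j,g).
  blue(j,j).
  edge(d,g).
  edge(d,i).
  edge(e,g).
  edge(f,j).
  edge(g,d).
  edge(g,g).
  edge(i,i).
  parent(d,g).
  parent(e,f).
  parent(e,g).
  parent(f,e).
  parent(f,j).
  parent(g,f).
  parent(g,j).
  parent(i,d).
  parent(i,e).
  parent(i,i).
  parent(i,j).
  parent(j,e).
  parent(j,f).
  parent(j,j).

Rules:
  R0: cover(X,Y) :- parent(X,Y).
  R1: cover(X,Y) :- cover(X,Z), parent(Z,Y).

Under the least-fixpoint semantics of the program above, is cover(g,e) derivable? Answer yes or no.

yes

round 1: derive cover(d,g) via R0 from parent(d,g)
round 1: derive cover(e,f) via R0 from parent(e,f)
round 1: derive cover(e,g) via R0 from parent(e,g)
round 1: derive cover(f,e) via R0 from parent(f,e)
round 1: derive cover(f,j) via R0 from parent(f,j)
round 1: derive cover(g,f) via R0 from parent(g,f)
round 1: derive cover(g,j) via R0 from parent(g,j)
round 1: derive cover(i,d) via R0 from parent(i,d)
round 1: derive cover(i,e) via R0 from parent(i,e)
round 1: derive cover(i,i) via R0 from parent(i,i)
round 1: derive cover(i,j) via R0 from parent(i,j)
round 1: derive cover(j,e) via R0 from parent(j,e)
round 1: derive cover(j,f) via R0 from parent(j,f)
round 1: derive cover(j,j) via R0 from parent(j,j)
round 2: derive cover(d,f) via R1 from cover(d,g), parent(g,f)
round 2: derive cover(d,j) via R1 from cover(d,g), parent(g,j)
round 2: derive cover(e,e) via R1 from cover(e,f), parent(f,e)
round 2: derive cover(e,j) via R1 from cover(e,f), parent(f,j)
round 2: derive cover(f,f) via R1 from cover(f,e), parent(e,f)
round 2: derive cover(f,g) via R1 from cover(f,e), parent(e,g)
round 2: derive cover(g,e) via R1 from cover(g,f), parent(f,e)
round 2: derive cover(i,f) via R1 from cover(i,e), parent(e,f)
round 2: derive cover(i,g) via R1 from cover(i,d), parent(d,g)
round 2: derive cover(j,g) via R1 from cover(j,e), parent(e,g)
round 3: derive cover(d,e) via R1 from cover(d,f), parent(f,e)
round 3: derive cover(g,g) via R1 from cover(g,e), parent(e,g)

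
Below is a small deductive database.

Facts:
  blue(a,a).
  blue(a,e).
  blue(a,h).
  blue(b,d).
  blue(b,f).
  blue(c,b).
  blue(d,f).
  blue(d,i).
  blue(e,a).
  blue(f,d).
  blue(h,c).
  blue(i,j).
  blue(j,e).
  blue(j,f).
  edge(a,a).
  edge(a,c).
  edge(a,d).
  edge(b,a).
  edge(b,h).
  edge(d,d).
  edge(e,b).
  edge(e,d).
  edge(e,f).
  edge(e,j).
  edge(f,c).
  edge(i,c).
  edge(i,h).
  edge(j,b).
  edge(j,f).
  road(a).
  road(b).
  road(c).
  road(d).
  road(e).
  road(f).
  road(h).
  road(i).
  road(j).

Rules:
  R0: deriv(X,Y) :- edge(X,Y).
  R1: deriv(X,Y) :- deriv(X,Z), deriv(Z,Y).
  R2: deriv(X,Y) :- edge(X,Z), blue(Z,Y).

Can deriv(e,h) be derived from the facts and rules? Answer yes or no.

yes

round 1: derive deriv(a,a) via R0 from edge(a,a)
round 1: derive deriv(a,c) via R0 from edge(a,c)
round 1: derive deriv(a,d) via R0 from edge(a,d)
round 1: derive deriv(b,a) via R0 from edge(b,a)
round 1: derive deriv(b,h) via R0 from edge(b,h)
round 1: derive deriv(d,d) via R0 from edge(d,d)
round 1: derive deriv(e,b) via R0 from edge(e,b)
round 1: derive deriv(e,d) via R0 from edge(e,d)
round 1: derive deriv(e,f) via R0 from edge(e,f)
round 1: derive deriv(e,j) via R0 from edge(e,j)
round 1: derive deriv(f,c) via R0 from edge(f,c)
round 1: derive deriv(i,c) via R0 from edge(i,c)
round 1: derive deriv(i,h) via R0 from edge(i,h)
round 1: derive deriv(j,b) via R0 from edge(j,b)
round 1: derive deriv(j,f) via R0 from edge(j,f)
round 1: derive deriv(a,b) via R2 from edge(a,c), blue(c,b)
round 1: derive deriv(a,e) via R2 from edge(a,a), blue(a,e)
round 1: derive deriv(a,f) via R2 from edge(a,d), blue(d,f)
round 1: derive deriv(a,h) via R2 from edge(a,a), blue(a,h)
round 1: derive deriv(a,i) via R2 from edge(a,d), blue(d,i)
round 1: derive deriv(b,c) via R2 from edge(b,h), blue(h,c)
round 1: derive deriv(b,e) via R2 from edge(b,a), blue(a,e)
round 1: derive deriv(d,f) via R2 from edge(d,d), blue(d,f)
round 1: derive deriv(d,i) via R2 from edge(d,d), blue(d,i)
round 1: derive deriv(e,e) via R2 from edge(e,j), blue(j,e)
round 1: derive deriv(e,i) via R2 from edge(e,d), blue(d,i)
round 1: derive deriv(f,b) via R2 from edge(f,c), blue(c,b)
round 1: derive deriv(i,b) via R2 from edge(i,c), blue(c,b)
round 1: derive deriv(j,d) via R2 from edge(j,b), blue(b,d)
round 2: derive deriv(a,j) via R1 from deriv(a,e), deriv(e,j)
round 2: derive deriv(b,b) via R1 from deriv(b,a), deriv(a,b)
round 2: derive deriv(b,d) via R1 from deriv(b,a), deriv(a,d)
round 2: derive deriv(b,f) via R1 from deriv(b,a), deriv(a,f)
round 2: derive deriv(b,i) via R1 from deriv(b,a), deriv(a,i)
round 2: derive deriv(b,j) via R1 from deriv(b,e), deriv(e,j)
round 2: derive deriv(d,b) via R1 from deriv(d,f), deriv(f,b)
round 2: derive deriv(d,c) via R1 from deriv(d,f), deriv(f,c)
round 2: derive deriv(d,h) via R1 from deriv(d,i), deriv(i,h)
round 2: derive deriv(e,a) via R1 from deriv(e,b), deriv(b,a)
round 2: derive deriv(e,c) via R1 from deriv(e,b), deriv(b,c)
round 2: derive deriv(e,h) via R1 from deriv(e,b), deriv(b,h)
round 2: derive deriv(f,a) via R1 from deriv(f,b), deriv(b,a)
round 2: derive deriv(f,e) via R1 from deriv(f,b), deriv(b,e)
round 2: derive deriv(f,h) via R1 from deriv(f,b), deriv(b,h)
round 2: derive deriv(i,a) via R1 from deriv(i,b), deriv(b,a)
round 2: derive deriv(i,e) via R1 from deriv(i,b), deriv(b,e)
round 2: derive deriv(j,a) via R1 from deriv(j,b), deriv(b,a)
round 2: derive deriv(j,c) via R1 from deriv(j,b), deriv(b,c)
round 2: derive deriv(j,e) via R1 from deriv(j,b), deriv(b,e)
round 2: derive deriv(j,h) via R1 from deriv(j,b), deriv(b,h)
round 2: derive deriv(j,i) via R1 from deriv(j,d), deriv(d,i)
round 3: derive deriv(d,a) via R1 from deriv(d,b), deriv(b,a)
round 3: derive deriv(d,e) via R1 from deriv(d,b), deriv(b,e)
round 3: derive deriv(d,j) via R1 from deriv(d,b), deriv(b,j)
round 3: derive deriv(f,d) via R1 from deriv(f,a), deriv(a,d)
round 3: derive deriv(f,f) via R1 from deriv(f,a), deriv(a,f)
round 3: derive deriv(f,i) via R1 from deriv(f,a), deriv(a,i)
round 3: derive deriv(f,j) via R1 from deriv(f,a), deriv(a,j)
round 3: derive deriv(i,d) via R1 from deriv(i,a), deriv(a,d)
round 3: derive deriv(i,f) via R1 from deriv(i,a), deriv(a,f)
round 3: derive deriv(i,i) via R1 from deriv(i,a), deriv(a,i)
round 3: derive deriv(i,j) via R1 from deriv(i,a), deriv(a,j)
round 3: derive deriv(j,j) via R1 from deriv(j,a), deriv(a,j)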